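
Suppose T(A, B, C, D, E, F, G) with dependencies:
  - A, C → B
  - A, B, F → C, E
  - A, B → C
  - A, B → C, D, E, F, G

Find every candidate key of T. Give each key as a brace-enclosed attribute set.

{A, B}, {A, C}

No FD produces {A}, so it must be in every candidate key.
Closure of {A, B} is {A, B, C, D, E, F, G}, the whole schema; {A, B} is a candidate key.
Closure of {A, C} is {A, B, C, D, E, F, G}, the whole schema; {A, C} is a candidate key.
No proper subset of any of these is a key, and no other minimal superkey exists.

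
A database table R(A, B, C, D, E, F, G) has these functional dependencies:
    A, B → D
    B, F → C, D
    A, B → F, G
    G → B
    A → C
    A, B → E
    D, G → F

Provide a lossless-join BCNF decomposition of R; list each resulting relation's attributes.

Candidate keys of the original relation: {A, B}, {A, G}.
{A, B, C, D, E, F, G}: {B, F} determines {B, C, D, F} here but is not a superkey — split on B, F → C, D, giving {B, C, D, F} and {A, B, E, F, G}.
{B, C, D, F} has no BCNF violation.
{A, B, E, F, G}: {G} determines {B, G} here but is not a superkey — split on G → B, giving {B, G} and {A, E, F, G}.
{B, G} has no BCNF violation.
{A, E, F, G} has no BCNF violation.

{A, E, F, G}; {B, C, D, F}; {B, G}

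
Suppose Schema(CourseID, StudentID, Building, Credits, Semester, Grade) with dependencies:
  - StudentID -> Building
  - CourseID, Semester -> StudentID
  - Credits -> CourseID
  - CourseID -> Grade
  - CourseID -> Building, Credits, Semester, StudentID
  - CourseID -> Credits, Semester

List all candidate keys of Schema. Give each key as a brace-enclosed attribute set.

{CourseID}, {Credits}

{CourseID}⁺ = {Building, CourseID, Credits, Grade, Semester, StudentID} — all of the relation — so {CourseID} is a candidate key.
{Credits}⁺ = {Building, CourseID, Credits, Grade, Semester, StudentID} — all of the relation — so {Credits} is a candidate key.
No proper subset of any of these is a key, and no other minimal superkey exists.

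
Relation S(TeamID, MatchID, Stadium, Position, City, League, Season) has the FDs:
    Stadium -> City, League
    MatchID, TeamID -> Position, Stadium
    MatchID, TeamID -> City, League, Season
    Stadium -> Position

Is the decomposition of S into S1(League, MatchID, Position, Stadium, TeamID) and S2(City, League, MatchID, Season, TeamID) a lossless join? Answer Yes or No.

Yes

S1 ∩ S2 = {League, MatchID, TeamID}; its closure under F is {City, League, MatchID, Position, Season, Stadium, TeamID}.
This includes all of S1, so the common attributes are a superkey of S1 — the join is lossless.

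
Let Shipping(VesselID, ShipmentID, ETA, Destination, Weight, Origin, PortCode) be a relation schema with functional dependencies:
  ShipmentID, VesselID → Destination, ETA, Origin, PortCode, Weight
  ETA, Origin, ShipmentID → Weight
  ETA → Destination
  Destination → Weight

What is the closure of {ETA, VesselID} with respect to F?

Start with {ETA, VesselID}.
ETA → Destination applies; add {Destination} → now {Destination, ETA, VesselID}.
Destination → Weight applies; add {Weight} → now {Destination, ETA, VesselID, Weight}.
No further FD applies.

{Destination, ETA, VesselID, Weight}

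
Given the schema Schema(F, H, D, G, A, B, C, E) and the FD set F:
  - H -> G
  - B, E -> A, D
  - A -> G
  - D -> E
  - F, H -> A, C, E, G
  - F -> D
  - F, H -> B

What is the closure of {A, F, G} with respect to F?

{A, D, E, F, G}

Start with {A, F, G}.
F -> D applies; add {D} → now {A, D, F, G}.
D -> E applies; add {E} → now {A, D, E, F, G}.
No further FD applies.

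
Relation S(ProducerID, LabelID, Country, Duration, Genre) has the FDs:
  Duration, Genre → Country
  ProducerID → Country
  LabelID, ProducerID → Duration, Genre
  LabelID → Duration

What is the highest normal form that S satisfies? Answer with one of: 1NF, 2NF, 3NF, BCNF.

Candidate key: {LabelID, ProducerID}. Prime attributes: {LabelID, ProducerID}.
Duration, Genre → Country breaks BCNF: {Duration, Genre}⁺ = {Country, Duration, Genre}, so {Duration, Genre} is not a superkey.
Duration, Genre → Country has non-prime {Country} on the right and a non-superkey on the left, so 3NF fails.
{LabelID} is a proper subset of the key {LabelID, ProducerID}, and {LabelID}⁺ contains the non-prime attribute {Duration} — a partial dependency, so 2NF is violated.

1NF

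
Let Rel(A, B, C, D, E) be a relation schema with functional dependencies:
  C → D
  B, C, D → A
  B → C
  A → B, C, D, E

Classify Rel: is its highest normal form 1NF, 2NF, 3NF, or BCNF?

2NF

Candidate keys: {A}, {B}. Prime attributes: {A, B}.
C → D breaks BCNF: {C}⁺ = {C, D}, so {C} is not a superkey.
C → D has non-prime {D} on the right and a non-superkey on the left, so 3NF fails.
With only single-attribute keys there can be no partial dependency, so 2NF holds.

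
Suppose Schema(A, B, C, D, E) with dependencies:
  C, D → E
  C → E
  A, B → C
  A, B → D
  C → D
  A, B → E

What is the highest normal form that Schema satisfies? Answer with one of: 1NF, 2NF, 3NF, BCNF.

2NF

Candidate key: {A, B}. Prime attributes: {A, B}.
C, D → E: {C, D}⁺ = {C, D, E}, which is not all of the attributes, so the left side is not a superkey — BCNF is violated.
C, D → E determines the non-prime attribute {E} from a non-superkey — 3NF is violated.
Checking every proper subset of each key, none determines a non-prime attribute — 2NF is satisfied.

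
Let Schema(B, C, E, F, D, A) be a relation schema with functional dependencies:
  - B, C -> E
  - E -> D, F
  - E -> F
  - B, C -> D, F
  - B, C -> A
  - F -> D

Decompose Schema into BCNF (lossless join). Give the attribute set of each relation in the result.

{A, B, C, E}; {D, F}; {E, F}

Candidate key of the original relation: {B, C}.
{A, B, C, D, E, F}: {E} determines {D, E, F} here but is not a superkey — split on E -> D, F, giving {D, E, F} and {A, B, C, E}.
{D, E, F}: {F} determines {D, F} here but is not a superkey — split on F -> D, giving {D, F} and {E, F}.
{D, F} has no BCNF violation.
{E, F} has no BCNF violation.
{A, B, C, E} has no BCNF violation.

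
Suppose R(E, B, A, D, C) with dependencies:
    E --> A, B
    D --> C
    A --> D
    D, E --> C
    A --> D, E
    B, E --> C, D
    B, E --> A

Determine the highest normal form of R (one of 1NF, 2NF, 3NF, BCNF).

Candidate keys: {A}, {E}. Prime attributes: {A, E}.
For D --> C we have {D}⁺ = {C, D}; {D} is not a superkey, so BCNF fails.
D --> C determines the non-prime attribute {C} from a non-superkey — 3NF is violated.
Every candidate key is a single attribute, so no partial dependency is possible; 2NF holds.

2NF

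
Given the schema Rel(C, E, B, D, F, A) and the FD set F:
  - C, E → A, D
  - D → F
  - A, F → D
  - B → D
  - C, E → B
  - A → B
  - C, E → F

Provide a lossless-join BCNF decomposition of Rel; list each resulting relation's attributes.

{A, B}; {A, C, E}; {B, D}; {D, F}

Candidate key of the original relation: {C, E}.
In {A, B, C, D, E, F}, {D} is not a superkey ({D}⁺ restricted to this set is {D, F}), so split on D → F into {D, F} and {A, B, C, D, E}.
{D, F}: every determinant is a superkey — BCNF.
In {A, B, C, D, E}, {B} is not a superkey ({B}⁺ restricted to this set is {B, D}), so split on B → D into {B, D} and {A, B, C, E}.
{B, D}: every determinant is a superkey — BCNF.
In {A, B, C, E}, {A} is not a superkey ({A}⁺ restricted to this set is {A, B}), so split on A → B into {A, B} and {A, C, E}.
{A, B}: every determinant is a superkey — BCNF.
{A, C, E}: every determinant is a superkey — BCNF.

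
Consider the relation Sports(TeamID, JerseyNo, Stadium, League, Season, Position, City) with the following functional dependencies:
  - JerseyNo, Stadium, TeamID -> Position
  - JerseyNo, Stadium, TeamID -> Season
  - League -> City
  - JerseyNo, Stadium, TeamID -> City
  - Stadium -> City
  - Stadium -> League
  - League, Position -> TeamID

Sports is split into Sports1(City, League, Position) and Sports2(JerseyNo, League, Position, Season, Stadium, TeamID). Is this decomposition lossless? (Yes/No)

Yes

The shared attributes are {League, Position} and {League, Position}⁺ = {City, League, Position, TeamID}.
This includes all of Sports1, so the common attributes are a superkey of Sports1 — the join is lossless.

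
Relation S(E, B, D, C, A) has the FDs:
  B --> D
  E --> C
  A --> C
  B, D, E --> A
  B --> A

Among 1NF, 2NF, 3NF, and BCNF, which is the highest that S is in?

1NF

Candidate key: {B, E}. Prime attributes: {B, E}.
B --> D: {B}⁺ = {A, B, C, D}, which is not all of the attributes, so the left side is not a superkey — BCNF is violated.
B --> D has non-prime {D} on the right and a non-superkey on the left, so 3NF fails.
The proper key subset {B} of {B, E} determines non-prime {A, C, D}, so the relation is not even in 2NF.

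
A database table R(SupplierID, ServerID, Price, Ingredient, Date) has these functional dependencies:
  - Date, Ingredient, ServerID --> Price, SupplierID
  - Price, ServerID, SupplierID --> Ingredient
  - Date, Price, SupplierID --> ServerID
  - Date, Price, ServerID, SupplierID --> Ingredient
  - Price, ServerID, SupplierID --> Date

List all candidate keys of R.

{Date, Ingredient, ServerID}⁺ = {Date, Ingredient, Price, ServerID, SupplierID}, which is every attribute, so {Date, Ingredient, ServerID} is a candidate key.
{Date, Price, SupplierID}⁺ = {Date, Ingredient, Price, ServerID, SupplierID}, which is every attribute, so {Date, Price, SupplierID} is a candidate key.
{Price, ServerID, SupplierID}⁺ = {Date, Ingredient, Price, ServerID, SupplierID}, which is every attribute, so {Price, ServerID, SupplierID} is a candidate key.
Any other superkey properly contains one of these, so there are no further candidate keys.

{Date, Ingredient, ServerID}, {Date, Price, SupplierID}, {Price, ServerID, SupplierID}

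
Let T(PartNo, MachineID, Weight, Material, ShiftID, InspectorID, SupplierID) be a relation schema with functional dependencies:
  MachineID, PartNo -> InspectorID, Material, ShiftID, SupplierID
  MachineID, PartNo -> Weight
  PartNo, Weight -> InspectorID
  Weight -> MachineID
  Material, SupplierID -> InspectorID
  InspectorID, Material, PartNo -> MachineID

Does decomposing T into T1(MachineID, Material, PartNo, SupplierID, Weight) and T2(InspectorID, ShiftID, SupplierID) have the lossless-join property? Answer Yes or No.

No

The shared attributes are {SupplierID} and {SupplierID}⁺ = {SupplierID}.
Neither T1 nor T2 is contained in that closure, so the decomposition is lossy.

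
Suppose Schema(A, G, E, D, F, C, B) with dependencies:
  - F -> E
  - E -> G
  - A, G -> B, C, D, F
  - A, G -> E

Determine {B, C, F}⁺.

{B, C, E, F, G}

Start with {B, C, F}.
F -> E applies; add {E} → now {B, C, E, F}.
E -> G applies; add {G} → now {B, C, E, F, G}.
No further FD applies.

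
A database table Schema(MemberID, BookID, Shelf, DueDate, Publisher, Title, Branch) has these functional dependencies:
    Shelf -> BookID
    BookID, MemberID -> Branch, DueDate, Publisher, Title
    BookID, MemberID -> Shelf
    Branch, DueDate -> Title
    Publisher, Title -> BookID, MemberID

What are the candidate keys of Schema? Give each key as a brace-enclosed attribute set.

{BookID, MemberID}, {Branch, DueDate, Publisher}, {MemberID, Shelf}, {Publisher, Title}

{BookID, MemberID} is a candidate key since {BookID, MemberID}⁺ = {BookID, Branch, DueDate, MemberID, Publisher, Shelf, Title} covers every attribute.
{MemberID, Shelf} is a candidate key since {MemberID, Shelf}⁺ = {BookID, Branch, DueDate, MemberID, Publisher, Shelf, Title} covers every attribute.
{Publisher, Title} is a candidate key since {Publisher, Title}⁺ = {BookID, Branch, DueDate, MemberID, Publisher, Shelf, Title} covers every attribute.
{Branch, DueDate, Publisher} is a candidate key since {Branch, DueDate, Publisher}⁺ = {BookID, Branch, DueDate, MemberID, Publisher, Shelf, Title} covers every attribute.
These are minimal and exhaustive — every other superkey contains one of them.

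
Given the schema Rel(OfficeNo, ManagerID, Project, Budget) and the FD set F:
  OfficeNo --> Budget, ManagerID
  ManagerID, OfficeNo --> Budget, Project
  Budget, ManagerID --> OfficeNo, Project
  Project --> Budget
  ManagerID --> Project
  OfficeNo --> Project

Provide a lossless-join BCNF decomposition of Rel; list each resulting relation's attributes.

{Budget, Project}; {ManagerID, OfficeNo, Project}

Candidate keys of the original relation: {ManagerID}, {OfficeNo}.
In {Budget, ManagerID, OfficeNo, Project}, {Project} is not a superkey ({Project}⁺ restricted to this set is {Budget, Project}), so split on Project --> Budget into {Budget, Project} and {ManagerID, OfficeNo, Project}.
{Budget, Project} has no BCNF violation.
{ManagerID, OfficeNo, Project} has no BCNF violation.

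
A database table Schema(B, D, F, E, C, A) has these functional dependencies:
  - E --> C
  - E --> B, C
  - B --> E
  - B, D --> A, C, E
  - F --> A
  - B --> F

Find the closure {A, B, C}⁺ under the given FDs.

Start with {A, B, C}.
B --> E applies; add {E} → now {A, B, C, E}.
B --> F applies; add {F} → now {A, B, C, E, F}.
No further FD applies.

{A, B, C, E, F}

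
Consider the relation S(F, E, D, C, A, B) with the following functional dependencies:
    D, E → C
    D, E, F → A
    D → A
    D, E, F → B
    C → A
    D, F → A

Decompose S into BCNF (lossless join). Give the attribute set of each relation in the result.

Candidate key of the original relation: {D, E, F}.
Within {A, B, C, D, E, F}: {D, E}⁺ ∩ {A, B, C, D, E, F} = {A, C, D, E}, not the whole set, so D, E → A, C violates BCNF; decompose into {A, C, D, E} and {B, D, E, F}.
Within {A, C, D, E}: {D}⁺ ∩ {A, C, D, E} = {A, D}, not the whole set, so D → A violates BCNF; decompose into {A, D} and {C, D, E}.
{A, D} has no BCNF violation.
{C, D, E} has no BCNF violation.
{B, D, E, F} has no BCNF violation.

{A, D}; {B, D, E, F}; {C, D, E}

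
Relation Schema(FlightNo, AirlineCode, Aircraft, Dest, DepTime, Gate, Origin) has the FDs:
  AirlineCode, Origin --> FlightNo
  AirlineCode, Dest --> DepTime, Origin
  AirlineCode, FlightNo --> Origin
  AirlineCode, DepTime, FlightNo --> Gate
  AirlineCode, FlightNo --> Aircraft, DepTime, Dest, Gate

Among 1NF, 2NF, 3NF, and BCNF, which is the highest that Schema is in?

Candidate keys: {AirlineCode, Dest}, {AirlineCode, FlightNo}, {AirlineCode, Origin}. Prime attributes: {AirlineCode, Dest, FlightNo, Origin}.
Every FD has a superkey on the left, so the relation is in BCNF.

BCNF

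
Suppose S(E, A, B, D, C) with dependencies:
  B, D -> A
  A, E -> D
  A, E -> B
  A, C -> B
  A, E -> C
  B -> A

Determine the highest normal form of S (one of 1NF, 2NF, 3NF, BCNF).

Candidate keys: {A, E}, {B, E}. Prime attributes: {A, B, E}.
For B, D -> A we have {B, D}⁺ = {A, B, D}; {B, D} is not a superkey, so BCNF fails.
Since {A} ⊆ prime attributes and every other non-superkey FD also has a prime right side, the schema is in 3NF.

3NF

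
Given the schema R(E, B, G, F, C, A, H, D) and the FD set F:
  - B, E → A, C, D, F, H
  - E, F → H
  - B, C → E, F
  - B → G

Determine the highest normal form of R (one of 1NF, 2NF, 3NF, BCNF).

Candidate keys: {B, C}, {B, E}. Prime attributes: {B, C, E}.
E, F → H breaks BCNF: {E, F}⁺ = {E, F, H}, so {E, F} is not a superkey.
E, F → H determines the non-prime attribute {H} from a non-superkey — 3NF is violated.
The proper key subset {B} of {B, C} determines non-prime {G}, so the relation is not even in 2NF.

1NF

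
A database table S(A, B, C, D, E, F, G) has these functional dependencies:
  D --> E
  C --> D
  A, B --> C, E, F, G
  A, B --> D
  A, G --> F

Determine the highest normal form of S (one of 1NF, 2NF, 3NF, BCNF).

2NF

Candidate key: {A, B}. Prime attributes: {A, B}.
D --> E: {D}⁺ = {D, E}, which is not all of the attributes, so the left side is not a superkey — BCNF is violated.
D --> E determines the non-prime attribute {E} from a non-superkey — 3NF is violated.
Checking every proper subset of each key, none determines a non-prime attribute — 2NF is satisfied.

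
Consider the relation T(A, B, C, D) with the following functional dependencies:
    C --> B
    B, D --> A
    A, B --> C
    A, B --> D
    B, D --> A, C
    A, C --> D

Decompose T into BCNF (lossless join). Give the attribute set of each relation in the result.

{A, C, D}; {B, C}

Candidate keys of the original relation: {A, B}, {A, C}, {B, D}, {C, D}.
In {A, B, C, D}, {C} is not a superkey ({C}⁺ restricted to this set is {B, C}), so split on C --> B into {B, C} and {A, C, D}.
{B, C} has no BCNF violation.
{A, C, D} has no BCNF violation.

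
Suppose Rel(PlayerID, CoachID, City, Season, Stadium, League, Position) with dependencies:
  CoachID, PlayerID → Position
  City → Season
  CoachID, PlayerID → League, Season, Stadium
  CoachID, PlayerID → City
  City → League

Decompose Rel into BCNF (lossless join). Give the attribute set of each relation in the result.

{City, CoachID, PlayerID, Position, Stadium}; {City, League, Season}

Candidate key of the original relation: {CoachID, PlayerID}.
{City, CoachID, League, PlayerID, Position, Season, Stadium}: {City} determines {City, League, Season} here but is not a superkey — split on City → League, Season, giving {City, League, Season} and {City, CoachID, PlayerID, Position, Stadium}.
{City, League, Season} has no BCNF violation.
{City, CoachID, PlayerID, Position, Stadium} has no BCNF violation.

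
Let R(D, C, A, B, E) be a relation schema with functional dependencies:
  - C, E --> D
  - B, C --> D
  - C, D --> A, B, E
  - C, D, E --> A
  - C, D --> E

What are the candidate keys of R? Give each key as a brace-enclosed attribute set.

{C} never appears on the right of any FD, so every key must include it.
{B, C}⁺ = {A, B, C, D, E}, which is every attribute, so {B, C} is a candidate key.
{C, D}⁺ = {A, B, C, D, E}, which is every attribute, so {C, D} is a candidate key.
{C, E}⁺ = {A, B, C, D, E}, which is every attribute, so {C, E} is a candidate key.
These are minimal and exhaustive — every other superkey contains one of them.

{B, C}, {C, D}, {C, E}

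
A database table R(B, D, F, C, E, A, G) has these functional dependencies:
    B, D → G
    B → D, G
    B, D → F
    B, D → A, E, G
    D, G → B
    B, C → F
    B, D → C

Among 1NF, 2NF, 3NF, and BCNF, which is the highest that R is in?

Candidate keys: {B}, {D, G}. Prime attributes: {B, D, G}.
Each dependency's left side is a superkey — BCNF holds.

BCNF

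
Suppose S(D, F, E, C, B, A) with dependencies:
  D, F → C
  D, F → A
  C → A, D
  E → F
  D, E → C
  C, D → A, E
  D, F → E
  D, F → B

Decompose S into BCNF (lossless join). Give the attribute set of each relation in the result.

{A, B, C, D, E}; {E, F}

Candidate keys of the original relation: {C}, {D, E}, {D, F}.
Within {A, B, C, D, E, F}: {E}⁺ ∩ {A, B, C, D, E, F} = {E, F}, not the whole set, so E → F violates BCNF; decompose into {E, F} and {A, B, C, D, E}.
{E, F} has no BCNF violation.
{A, B, C, D, E} has no BCNF violation.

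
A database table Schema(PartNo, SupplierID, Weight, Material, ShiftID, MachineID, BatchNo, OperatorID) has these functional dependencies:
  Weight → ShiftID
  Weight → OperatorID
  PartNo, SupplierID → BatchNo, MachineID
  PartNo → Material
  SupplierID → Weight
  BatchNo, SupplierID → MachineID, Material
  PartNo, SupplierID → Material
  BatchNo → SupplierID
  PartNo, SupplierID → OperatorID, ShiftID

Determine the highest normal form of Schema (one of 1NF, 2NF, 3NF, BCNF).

Candidate keys: {BatchNo, PartNo}, {PartNo, SupplierID}. Prime attributes: {BatchNo, PartNo, SupplierID}.
Weight → ShiftID breaks BCNF: {Weight}⁺ = {OperatorID, ShiftID, Weight}, so {Weight} is not a superkey.
Because {ShiftID} is non-prime and the left side of Weight → ShiftID is not a superkey, the relation is not in 3NF.
Since {BatchNo} ⊂ {BatchNo, PartNo} and {BatchNo}⁺ ⊇ {MachineID, Material, OperatorID, ShiftID, Weight} with {MachineID, Material, OperatorID, ShiftID, Weight} non-prime, there is a partial dependency; 2NF fails.

1NF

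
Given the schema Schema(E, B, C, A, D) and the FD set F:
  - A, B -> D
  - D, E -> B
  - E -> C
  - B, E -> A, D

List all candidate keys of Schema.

Attributes never on any right-hand side: {E} — every candidate key must contain it.
{B, E}⁺ = {A, B, C, D, E}, which is every attribute, so {B, E} is a candidate key.
{D, E}⁺ = {A, B, C, D, E}, which is every attribute, so {D, E} is a candidate key.
These are minimal and exhaustive — every other superkey contains one of them.

{B, E}, {D, E}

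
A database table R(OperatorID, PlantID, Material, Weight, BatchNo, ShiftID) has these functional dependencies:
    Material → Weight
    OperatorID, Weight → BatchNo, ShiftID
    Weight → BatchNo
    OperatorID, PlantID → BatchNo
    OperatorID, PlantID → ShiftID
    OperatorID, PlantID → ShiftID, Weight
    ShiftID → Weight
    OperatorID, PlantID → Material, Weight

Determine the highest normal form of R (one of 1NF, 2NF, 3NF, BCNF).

Candidate key: {OperatorID, PlantID}. Prime attributes: {OperatorID, PlantID}.
Material → Weight: {Material}⁺ = {BatchNo, Material, Weight}, which is not all of the attributes, so the left side is not a superkey — BCNF is violated.
Material → Weight determines the non-prime attribute {Weight} from a non-superkey — 3NF is violated.
No non-prime attribute depends on a proper subset of any candidate key, so 2NF holds.

2NF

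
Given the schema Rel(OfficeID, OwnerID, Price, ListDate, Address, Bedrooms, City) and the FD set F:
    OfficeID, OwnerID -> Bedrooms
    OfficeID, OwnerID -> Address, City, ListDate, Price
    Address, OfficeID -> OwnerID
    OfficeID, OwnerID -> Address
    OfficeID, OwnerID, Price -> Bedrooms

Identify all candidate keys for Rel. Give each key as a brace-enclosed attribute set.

{OfficeID} never appears on the right of any FD, so every key must include it.
Closure of {Address, OfficeID} is {Address, Bedrooms, City, ListDate, OfficeID, OwnerID, Price}, the whole schema; {Address, OfficeID} is a candidate key.
Closure of {OfficeID, OwnerID} is {Address, Bedrooms, City, ListDate, OfficeID, OwnerID, Price}, the whole schema; {OfficeID, OwnerID} is a candidate key.
Any other superkey properly contains one of these, so there are no further candidate keys.

{Address, OfficeID}, {OfficeID, OwnerID}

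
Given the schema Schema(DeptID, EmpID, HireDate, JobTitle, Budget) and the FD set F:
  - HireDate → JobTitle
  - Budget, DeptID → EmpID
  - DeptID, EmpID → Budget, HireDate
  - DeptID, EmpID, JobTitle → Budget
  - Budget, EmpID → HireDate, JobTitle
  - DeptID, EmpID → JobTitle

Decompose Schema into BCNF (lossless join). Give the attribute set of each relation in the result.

{Budget, DeptID, EmpID}; {Budget, EmpID, HireDate}; {HireDate, JobTitle}

Candidate keys of the original relation: {Budget, DeptID}, {DeptID, EmpID}.
In {Budget, DeptID, EmpID, HireDate, JobTitle}, {HireDate} is not a superkey ({HireDate}⁺ restricted to this set is {HireDate, JobTitle}), so split on HireDate → JobTitle into {HireDate, JobTitle} and {Budget, DeptID, EmpID, HireDate}.
{HireDate, JobTitle} has no BCNF violation.
In {Budget, DeptID, EmpID, HireDate}, {Budget, EmpID} is not a superkey ({Budget, EmpID}⁺ restricted to this set is {Budget, EmpID, HireDate}), so split on Budget, EmpID → HireDate into {Budget, EmpID, HireDate} and {Budget, DeptID, EmpID}.
{Budget, EmpID, HireDate} has no BCNF violation.
{Budget, DeptID, EmpID} has no BCNF violation.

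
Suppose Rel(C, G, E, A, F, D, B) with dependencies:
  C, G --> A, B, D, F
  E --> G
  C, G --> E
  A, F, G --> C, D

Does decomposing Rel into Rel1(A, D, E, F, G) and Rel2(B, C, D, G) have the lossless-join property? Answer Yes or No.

Rel1 ∩ Rel2 = {D, G}; its closure under F is {D, G}.
Neither Rel1 nor Rel2 is contained in that closure, so the decomposition is lossy.

No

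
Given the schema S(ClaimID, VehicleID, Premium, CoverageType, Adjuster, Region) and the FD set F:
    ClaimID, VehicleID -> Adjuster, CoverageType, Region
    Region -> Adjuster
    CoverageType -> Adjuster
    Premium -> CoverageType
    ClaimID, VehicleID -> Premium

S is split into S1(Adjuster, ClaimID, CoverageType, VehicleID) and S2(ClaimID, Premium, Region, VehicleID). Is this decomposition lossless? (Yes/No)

Yes

S1 ∩ S2 = {ClaimID, VehicleID}; its closure under F is {Adjuster, ClaimID, CoverageType, Premium, Region, VehicleID}.
This includes all of S1, so the common attributes are a superkey of S1 — the join is lossless.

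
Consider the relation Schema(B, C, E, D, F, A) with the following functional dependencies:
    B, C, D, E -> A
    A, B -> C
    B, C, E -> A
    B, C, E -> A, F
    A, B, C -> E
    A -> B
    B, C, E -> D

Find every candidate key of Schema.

Closure of {A} is {A, B, C, D, E, F}, the whole schema; {A} is a candidate key.
Closure of {B, C, E} is {A, B, C, D, E, F}, the whole schema; {B, C, E} is a candidate key.
Any other superkey properly contains one of these, so there are no further candidate keys.

{A}, {B, C, E}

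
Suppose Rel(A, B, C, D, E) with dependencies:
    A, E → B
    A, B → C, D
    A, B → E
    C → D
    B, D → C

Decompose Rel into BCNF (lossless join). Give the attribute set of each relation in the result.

{A, B, C, E}; {C, D}

Candidate keys of the original relation: {A, B}, {A, E}.
In {A, B, C, D, E}, {C} is not a superkey ({C}⁺ restricted to this set is {C, D}), so split on C → D into {C, D} and {A, B, C, E}.
{C, D} is in BCNF.
{A, B, C, E} is in BCNF.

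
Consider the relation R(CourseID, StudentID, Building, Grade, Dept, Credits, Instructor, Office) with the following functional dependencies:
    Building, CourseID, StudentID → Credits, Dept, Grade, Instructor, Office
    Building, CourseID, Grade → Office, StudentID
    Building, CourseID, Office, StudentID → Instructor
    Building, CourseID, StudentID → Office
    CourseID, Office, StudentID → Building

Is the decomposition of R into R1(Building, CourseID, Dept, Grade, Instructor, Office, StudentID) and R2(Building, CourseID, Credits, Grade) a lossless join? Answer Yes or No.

Yes

R1 ∩ R2 = {Building, CourseID, Grade}; its closure under F is {Building, CourseID, Credits, Dept, Grade, Instructor, Office, StudentID}.
This includes all of R1, so the common attributes are a superkey of R1 — the join is lossless.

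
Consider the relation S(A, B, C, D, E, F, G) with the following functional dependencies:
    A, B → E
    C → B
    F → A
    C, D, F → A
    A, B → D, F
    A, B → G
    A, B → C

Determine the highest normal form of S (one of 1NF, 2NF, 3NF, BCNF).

Candidate keys: {A, B}, {A, C}, {B, F}, {C, F}. Prime attributes: {A, B, C, F}.
C → B: {C}⁺ = {B, C}, which is not all of the attributes, so the left side is not a superkey — BCNF is violated.
Its right-hand attributes {B} are all prime, as are those of every other non-superkey FD — the relation is in 3NF.

3NF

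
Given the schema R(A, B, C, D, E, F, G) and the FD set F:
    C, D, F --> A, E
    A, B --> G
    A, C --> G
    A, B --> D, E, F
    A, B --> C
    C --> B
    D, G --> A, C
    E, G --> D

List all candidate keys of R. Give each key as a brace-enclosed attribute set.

{A, B}⁺ = {A, B, C, D, E, F, G}, which is every attribute, so {A, B} is a candidate key.
{A, C}⁺ = {A, B, C, D, E, F, G}, which is every attribute, so {A, C} is a candidate key.
{D, G}⁺ = {A, B, C, D, E, F, G}, which is every attribute, so {D, G} is a candidate key.
{E, G}⁺ = {A, B, C, D, E, F, G}, which is every attribute, so {E, G} is a candidate key.
{C, D, F}⁺ = {A, B, C, D, E, F, G}, which is every attribute, so {C, D, F} is a candidate key.
These are minimal and exhaustive — every other superkey contains one of them.

{A, B}, {A, C}, {C, D, F}, {D, G}, {E, G}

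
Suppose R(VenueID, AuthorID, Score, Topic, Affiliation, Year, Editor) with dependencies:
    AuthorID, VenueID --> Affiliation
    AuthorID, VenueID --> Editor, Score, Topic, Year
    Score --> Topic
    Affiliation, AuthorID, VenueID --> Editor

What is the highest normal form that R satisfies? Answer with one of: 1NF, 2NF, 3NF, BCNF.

2NF

Candidate key: {AuthorID, VenueID}. Prime attributes: {AuthorID, VenueID}.
For Score --> Topic we have {Score}⁺ = {Score, Topic}; {Score} is not a superkey, so BCNF fails.
Because {Topic} is non-prime and the left side of Score --> Topic is not a superkey, the relation is not in 3NF.
No non-prime attribute depends on a proper subset of any candidate key, so 2NF holds.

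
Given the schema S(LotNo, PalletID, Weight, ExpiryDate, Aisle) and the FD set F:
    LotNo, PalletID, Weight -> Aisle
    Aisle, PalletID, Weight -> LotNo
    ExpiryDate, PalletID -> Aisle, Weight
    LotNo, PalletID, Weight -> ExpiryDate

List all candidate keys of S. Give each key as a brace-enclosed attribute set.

Attributes never on any right-hand side: {PalletID} — every candidate key must contain it.
{ExpiryDate, PalletID}⁺ = {Aisle, ExpiryDate, LotNo, PalletID, Weight}, which is every attribute, so {ExpiryDate, PalletID} is a candidate key.
{Aisle, PalletID, Weight}⁺ = {Aisle, ExpiryDate, LotNo, PalletID, Weight}, which is every attribute, so {Aisle, PalletID, Weight} is a candidate key.
{LotNo, PalletID, Weight}⁺ = {Aisle, ExpiryDate, LotNo, PalletID, Weight}, which is every attribute, so {LotNo, PalletID, Weight} is a candidate key.
Any other superkey properly contains one of these, so there are no further candidate keys.

{Aisle, PalletID, Weight}, {ExpiryDate, PalletID}, {LotNo, PalletID, Weight}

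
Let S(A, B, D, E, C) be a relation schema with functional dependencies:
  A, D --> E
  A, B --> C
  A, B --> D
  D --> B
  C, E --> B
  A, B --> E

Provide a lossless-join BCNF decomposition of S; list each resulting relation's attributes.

{A, C, D, E}; {B, D}

Candidate keys of the original relation: {A, B}, {A, C, E}, {A, D}.
{A, B, C, D, E}: {D} determines {B, D} here but is not a superkey — split on D --> B, giving {B, D} and {A, C, D, E}.
{B, D} is in BCNF.
{A, C, D, E} is in BCNF.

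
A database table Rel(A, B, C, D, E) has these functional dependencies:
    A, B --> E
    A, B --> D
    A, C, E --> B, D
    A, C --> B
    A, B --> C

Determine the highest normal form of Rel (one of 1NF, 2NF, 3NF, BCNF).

BCNF

Candidate keys: {A, B}, {A, C}. Prime attributes: {A, B, C}.
Every FD has a superkey on the left, so the relation is in BCNF.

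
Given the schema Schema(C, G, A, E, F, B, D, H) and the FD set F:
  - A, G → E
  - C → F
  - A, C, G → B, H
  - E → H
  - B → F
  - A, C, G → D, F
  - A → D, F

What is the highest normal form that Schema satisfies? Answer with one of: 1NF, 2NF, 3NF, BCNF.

1NF

Candidate key: {A, C, G}. Prime attributes: {A, C, G}.
For A, G → E we have {A, G}⁺ = {A, D, E, F, G, H}; {A, G} is not a superkey, so BCNF fails.
A, G → E determines the non-prime attribute {E} from a non-superkey — 3NF is violated.
The proper key subset {A} of {A, C, G} determines non-prime {D, F}, so the relation is not even in 2NF.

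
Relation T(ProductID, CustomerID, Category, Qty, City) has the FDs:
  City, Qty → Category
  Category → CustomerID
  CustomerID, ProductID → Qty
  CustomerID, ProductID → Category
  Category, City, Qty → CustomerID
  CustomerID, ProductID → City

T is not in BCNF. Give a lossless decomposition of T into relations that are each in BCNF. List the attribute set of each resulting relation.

Candidate keys of the original relation: {Category, ProductID}, {City, ProductID, Qty}, {CustomerID, ProductID}.
In {Category, City, CustomerID, ProductID, Qty}, {City, Qty} is not a superkey ({City, Qty}⁺ restricted to this set is {Category, City, CustomerID, Qty}), so split on City, Qty → Category, CustomerID into {Category, City, CustomerID, Qty} and {City, ProductID, Qty}.
In {Category, City, CustomerID, Qty}, {Category} is not a superkey ({Category}⁺ restricted to this set is {Category, CustomerID}), so split on Category → CustomerID into {Category, CustomerID} and {Category, City, Qty}.
{Category, CustomerID}: every determinant is a superkey — BCNF.
{Category, City, Qty}: every determinant is a superkey — BCNF.
{City, ProductID, Qty}: every determinant is a superkey — BCNF.

{Category, City, Qty}; {Category, CustomerID}; {City, ProductID, Qty}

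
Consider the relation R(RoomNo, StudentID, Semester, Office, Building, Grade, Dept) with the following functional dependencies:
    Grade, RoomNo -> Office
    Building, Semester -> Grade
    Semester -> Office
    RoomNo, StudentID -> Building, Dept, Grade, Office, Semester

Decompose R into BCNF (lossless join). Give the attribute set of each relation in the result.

Candidate key of the original relation: {RoomNo, StudentID}.
Within {Building, Dept, Grade, Office, RoomNo, Semester, StudentID}: {Grade, RoomNo}⁺ ∩ {Building, Dept, Grade, Office, RoomNo, Semester, StudentID} = {Grade, Office, RoomNo}, not the whole set, so Grade, RoomNo -> Office violates BCNF; decompose into {Grade, Office, RoomNo} and {Building, Dept, Grade, RoomNo, Semester, StudentID}.
{Grade, Office, RoomNo}: every determinant is a superkey — BCNF.
Within {Building, Dept, Grade, RoomNo, Semester, StudentID}: {Building, Semester}⁺ ∩ {Building, Dept, Grade, RoomNo, Semester, StudentID} = {Building, Grade, Semester}, not the whole set, so Building, Semester -> Grade violates BCNF; decompose into {Building, Grade, Semester} and {Building, Dept, RoomNo, Semester, StudentID}.
{Building, Grade, Semester}: every determinant is a superkey — BCNF.
{Building, Dept, RoomNo, Semester, StudentID}: every determinant is a superkey — BCNF.

{Building, Dept, RoomNo, Semester, StudentID}; {Building, Grade, Semester}; {Grade, Office, RoomNo}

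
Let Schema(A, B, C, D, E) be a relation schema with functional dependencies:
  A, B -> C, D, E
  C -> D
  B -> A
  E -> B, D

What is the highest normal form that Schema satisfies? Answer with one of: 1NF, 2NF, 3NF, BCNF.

2NF

Candidate keys: {B}, {E}. Prime attributes: {B, E}.
C -> D: {C}⁺ = {C, D}, which is not all of the attributes, so the left side is not a superkey — BCNF is violated.
C -> D has non-prime {D} on the right and a non-superkey on the left, so 3NF fails.
All keys have size 1, which rules out partial dependencies — 2NF is satisfied.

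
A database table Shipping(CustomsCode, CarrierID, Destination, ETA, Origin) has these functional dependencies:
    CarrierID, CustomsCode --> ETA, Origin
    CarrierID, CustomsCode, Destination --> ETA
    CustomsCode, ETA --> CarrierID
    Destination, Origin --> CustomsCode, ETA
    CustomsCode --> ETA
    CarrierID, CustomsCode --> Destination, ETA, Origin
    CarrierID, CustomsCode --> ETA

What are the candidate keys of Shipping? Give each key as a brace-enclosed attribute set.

Closure of {CustomsCode} is {CarrierID, CustomsCode, Destination, ETA, Origin}, the whole schema; {CustomsCode} is a candidate key.
Closure of {Destination, Origin} is {CarrierID, CustomsCode, Destination, ETA, Origin}, the whole schema; {Destination, Origin} is a candidate key.
Any other superkey properly contains one of these, so there are no further candidate keys.

{CustomsCode}, {Destination, Origin}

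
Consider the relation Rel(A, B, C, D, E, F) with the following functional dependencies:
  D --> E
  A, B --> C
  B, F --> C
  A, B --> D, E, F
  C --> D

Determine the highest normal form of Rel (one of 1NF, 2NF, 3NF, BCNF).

Candidate key: {A, B}. Prime attributes: {A, B}.
D --> E breaks BCNF: {D}⁺ = {D, E}, so {D} is not a superkey.
D --> E has non-prime {E} on the right and a non-superkey on the left, so 3NF fails.
No non-prime attribute depends on a proper subset of any candidate key, so 2NF holds.

2NF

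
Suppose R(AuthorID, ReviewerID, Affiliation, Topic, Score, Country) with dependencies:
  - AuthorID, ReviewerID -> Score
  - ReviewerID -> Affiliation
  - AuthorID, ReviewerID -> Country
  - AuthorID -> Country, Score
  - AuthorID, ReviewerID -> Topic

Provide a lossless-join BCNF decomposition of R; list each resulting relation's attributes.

{Affiliation, ReviewerID}; {AuthorID, Country, Score}; {AuthorID, ReviewerID, Topic}

Candidate key of the original relation: {AuthorID, ReviewerID}.
In {Affiliation, AuthorID, Country, ReviewerID, Score, Topic}, {ReviewerID} is not a superkey ({ReviewerID}⁺ restricted to this set is {Affiliation, ReviewerID}), so split on ReviewerID -> Affiliation into {Affiliation, ReviewerID} and {AuthorID, Country, ReviewerID, Score, Topic}.
{Affiliation, ReviewerID} has no BCNF violation.
In {AuthorID, Country, ReviewerID, Score, Topic}, {AuthorID} is not a superkey ({AuthorID}⁺ restricted to this set is {AuthorID, Country, Score}), so split on AuthorID -> Country, Score into {AuthorID, Country, Score} and {AuthorID, ReviewerID, Topic}.
{AuthorID, Country, Score} has no BCNF violation.
{AuthorID, ReviewerID, Topic} has no BCNF violation.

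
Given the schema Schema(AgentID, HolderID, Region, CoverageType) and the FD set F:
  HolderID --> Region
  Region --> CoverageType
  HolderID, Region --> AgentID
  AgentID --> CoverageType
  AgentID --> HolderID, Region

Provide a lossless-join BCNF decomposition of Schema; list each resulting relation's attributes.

{AgentID, HolderID, Region}; {CoverageType, Region}

Candidate keys of the original relation: {AgentID}, {HolderID}.
{AgentID, CoverageType, HolderID, Region}: {Region} determines {CoverageType, Region} here but is not a superkey — split on Region --> CoverageType, giving {CoverageType, Region} and {AgentID, HolderID, Region}.
{CoverageType, Region}: every determinant is a superkey — BCNF.
{AgentID, HolderID, Region}: every determinant is a superkey — BCNF.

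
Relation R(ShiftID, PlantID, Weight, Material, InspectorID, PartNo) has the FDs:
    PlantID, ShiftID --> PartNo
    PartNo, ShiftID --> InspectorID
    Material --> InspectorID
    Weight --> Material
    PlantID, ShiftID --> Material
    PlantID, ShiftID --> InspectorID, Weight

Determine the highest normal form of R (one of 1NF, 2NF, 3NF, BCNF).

Candidate key: {PlantID, ShiftID}. Prime attributes: {PlantID, ShiftID}.
PartNo, ShiftID --> InspectorID breaks BCNF: {PartNo, ShiftID}⁺ = {InspectorID, PartNo, ShiftID}, so {PartNo, ShiftID} is not a superkey.
Because {InspectorID} is non-prime and the left side of PartNo, ShiftID --> InspectorID is not a superkey, the relation is not in 3NF.
No non-prime attribute depends on a proper subset of any candidate key, so 2NF holds.

2NF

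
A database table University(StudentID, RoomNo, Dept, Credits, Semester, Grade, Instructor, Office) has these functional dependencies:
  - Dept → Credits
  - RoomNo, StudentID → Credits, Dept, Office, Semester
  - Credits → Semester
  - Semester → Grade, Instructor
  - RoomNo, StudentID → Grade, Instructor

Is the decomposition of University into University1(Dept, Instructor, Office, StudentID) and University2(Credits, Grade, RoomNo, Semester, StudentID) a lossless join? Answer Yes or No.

University1 ∩ University2 = {StudentID}; its closure under F is {StudentID}.
University1 ⊄ {StudentID} and University2 ⊄ {StudentID}, so the split is lossy.

No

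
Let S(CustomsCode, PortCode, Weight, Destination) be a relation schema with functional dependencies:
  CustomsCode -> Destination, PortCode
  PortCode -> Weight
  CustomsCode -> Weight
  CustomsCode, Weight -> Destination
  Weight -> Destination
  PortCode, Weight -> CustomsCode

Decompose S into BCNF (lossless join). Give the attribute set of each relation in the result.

Candidate keys of the original relation: {CustomsCode}, {PortCode}.
In {CustomsCode, Destination, PortCode, Weight}, {Weight} is not a superkey ({Weight}⁺ restricted to this set is {Destination, Weight}), so split on Weight -> Destination into {Destination, Weight} and {CustomsCode, PortCode, Weight}.
{Destination, Weight} is in BCNF.
{CustomsCode, PortCode, Weight} is in BCNF.

{CustomsCode, PortCode, Weight}; {Destination, Weight}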